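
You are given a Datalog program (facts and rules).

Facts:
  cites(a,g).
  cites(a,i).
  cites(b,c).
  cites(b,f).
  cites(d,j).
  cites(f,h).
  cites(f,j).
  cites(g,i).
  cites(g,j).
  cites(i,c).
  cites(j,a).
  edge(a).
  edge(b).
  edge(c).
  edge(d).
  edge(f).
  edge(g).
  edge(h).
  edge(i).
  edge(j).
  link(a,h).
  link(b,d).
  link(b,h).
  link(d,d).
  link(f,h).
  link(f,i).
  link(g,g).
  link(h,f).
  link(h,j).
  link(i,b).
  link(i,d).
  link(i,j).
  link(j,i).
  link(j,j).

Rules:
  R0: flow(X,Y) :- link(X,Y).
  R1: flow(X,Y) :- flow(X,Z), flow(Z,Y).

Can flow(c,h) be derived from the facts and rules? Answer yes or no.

round 1: derive flow(a,h) via R0 from link(a,h)
round 1: derive flow(b,d) via R0 from link(b,d)
round 1: derive flow(b,h) via R0 from link(b,h)
round 1: derive flow(d,d) via R0 from link(d,d)
round 1: derive flow(f,h) via R0 from link(f,h)
round 1: derive flow(f,i) via R0 from link(f,i)
round 1: derive flow(g,g) via R0 from link(g,g)
round 1: derive flow(h,f) via R0 from link(h,f)
round 1: derive flow(h,j) via R0 from link(h,j)
round 1: derive flow(i,b) via R0 from link(i,b)
round 1: derive flow(i,d) via R0 from link(i,d)
round 1: derive flow(i,j) via R0 from link(i,j)
round 1: derive flow(j,i) via R0 from link(j,i)
round 1: derive flow(j,j) via R0 from link(j,j)
round 2: derive flow(a,f) via R1 from flow(a,h), flow(h,f)
round 2: derive flow(a,j) via R1 from flow(a,h), flow(h,j)
round 2: derive flow(b,f) via R1 from flow(b,h), flow(h,f)
round 2: derive flow(b,j) via R1 from flow(b,h), flow(h,j)
round 2: derive flow(f,b) via R1 from flow(f,i), flow(i,b)
round 2: derive flow(f,d) via R1 from flow(f,i), flow(i,d)
round 2: derive flow(f,f) via R1 from flow(f,h), flow(h,f)
round 2: derive flow(f,j) via R1 from flow(f,h), flow(h,j)
round 2: derive flow(h,h) via R1 from flow(h,f), flow(f,h)
round 2: derive flow(h,i) via R1 from flow(h,f), flow(f,i)
round 2: derive flow(i,h) via R1 from flow(i,b), flow(b,h)
round 2: derive flow(i,i) via R1 from flow(i,j), flow(j,i)
round 2: derive flow(j,b) via R1 from flow(j,i), flow(i,b)
round 2: derive flow(j,d) via R1 from flow(j,i), flow(i,d)
round 3: derive flow(a,b) via R1 from flow(a,f), flow(f,b)
round 3: derive flow(a,d) via R1 from flow(a,f), flow(f,d)
round 3: derive flow(a,i) via R1 from flow(a,f), flow(f,i)
round 3: derive flow(b,b) via R1 from flow(b,f), flow(f,b)
round 3: derive flow(b,i) via R1 from flow(b,f), flow(f,i)
round 3: derive flow(h,b) via R1 from flow(h,f), flow(f,b)
round 3: derive flow(h,d) via R1 from flow(h,f), flow(f,d)
round 3: derive flow(i,f) via R1 from flow(i,b), flow(b,f)
round 3: derive flow(j,f) via R1 from flow(j,b), flow(b,f)
round 3: derive flow(j,h) via R1 from flow(j,b), flow(b,h)

no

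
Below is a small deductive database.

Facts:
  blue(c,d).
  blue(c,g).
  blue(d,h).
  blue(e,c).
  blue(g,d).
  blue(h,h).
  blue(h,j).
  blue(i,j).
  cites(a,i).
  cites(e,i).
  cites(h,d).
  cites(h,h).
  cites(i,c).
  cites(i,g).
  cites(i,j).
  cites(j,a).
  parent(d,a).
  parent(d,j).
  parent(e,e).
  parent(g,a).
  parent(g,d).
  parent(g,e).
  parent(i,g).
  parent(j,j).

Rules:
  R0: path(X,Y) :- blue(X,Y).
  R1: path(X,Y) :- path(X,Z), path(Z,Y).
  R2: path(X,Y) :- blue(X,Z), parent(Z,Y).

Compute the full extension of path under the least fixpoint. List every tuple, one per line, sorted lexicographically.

path(c,a)
path(c,c)
path(c,d)
path(c,e)
path(c,g)
path(c,h)
path(c,j)
path(d,h)
path(d,j)
path(e,a)
path(e,c)
path(e,d)
path(e,e)
path(e,g)
path(e,h)
path(e,j)
path(g,a)
path(g,d)
path(g,h)
path(g,j)
path(h,h)
path(h,j)
path(i,j)

round 1: derive path(c,d) via R0 from blue(c,d)
round 1: derive path(c,g) via R0 from blue(c,g)
round 1: derive path(d,h) via R0 from blue(d,h)
round 1: derive path(e,c) via R0 from blue(e,c)
round 1: derive path(g,d) via R0 from blue(g,d)
round 1: derive path(h,h) via R0 from blue(h,h)
round 1: derive path(h,j) via R0 from blue(h,j)
round 1: derive path(i,j) via R0 from blue(i,j)
round 1: derive path(c,a) via R2 from blue(c,d), parent(d,a)
round 1: derive path(c,e) via R2 from blue(c,g), parent(g,e)
round 1: derive path(c,j) via R2 from blue(c,d), parent(d,j)
round 1: derive path(g,a) via R2 from blue(g,d), parent(d,a)
round 1: derive path(g,j) via R2 from blue(g,d), parent(d,j)
round 2: derive path(c,c) via R1 from path(c,e), path(e,c)
round 2: derive path(c,h) via R1 from path(c,d), path(d,h)
round 2: derive path(d,j) via R1 from path(d,h), path(h,j)
round 2: derive path(e,a) via R1 from path(e,c), path(c,a)
round 2: derive path(e,d) via R1 from path(e,c), path(c,d)
round 2: derive path(e,e) via R1 from path(e,c), path(c,e)
round 2: derive path(e,g) via R1 from path(e,c), path(c,g)
round 2: derive path(e,j) via R1 from path(e,c), path(c,j)
round 2: derive path(g,h) via R1 from path(g,d), path(d,h)
round 3: derive path(e,h) via R1 from path(e,c), path(c,h)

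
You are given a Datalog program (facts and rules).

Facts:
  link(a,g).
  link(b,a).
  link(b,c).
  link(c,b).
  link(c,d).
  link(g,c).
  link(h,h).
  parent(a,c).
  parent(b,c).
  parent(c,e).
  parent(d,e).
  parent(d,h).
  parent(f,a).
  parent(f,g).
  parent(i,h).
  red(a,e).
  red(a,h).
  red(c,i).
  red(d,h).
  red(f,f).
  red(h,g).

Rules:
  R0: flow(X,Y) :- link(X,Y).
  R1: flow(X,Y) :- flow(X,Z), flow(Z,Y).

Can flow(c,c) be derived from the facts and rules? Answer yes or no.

round 1: derive flow(a,g) via R0 from link(a,g)
round 1: derive flow(b,a) via R0 from link(b,a)
round 1: derive flow(b,c) via R0 from link(b,c)
round 1: derive flow(c,b) via R0 from link(c,b)
round 1: derive flow(c,d) via R0 from link(c,d)
round 1: derive flow(g,c) via R0 from link(g,c)
round 1: derive flow(h,h) via R0 from link(h,h)
round 2: derive flow(a,c) via R1 from flow(a,g), flow(g,c)
round 2: derive flow(b,b) via R1 from flow(b,c), flow(c,b)
round 2: derive flow(b,d) via R1 from flow(b,c), flow(c,d)
round 2: derive flow(b,g) via R1 from flow(b,a), flow(a,g)
round 2: derive flow(c,a) via R1 from flow(c,b), flow(b,a)
round 2: derive flow(c,c) via R1 from flow(c,b), flow(b,c)
round 2: derive flow(g,b) via R1 from flow(g,c), flow(c,b)
round 2: derive flow(g,d) via R1 from flow(g,c), flow(c,d)
round 3: derive flow(a,a) via R1 from flow(a,c), flow(c,a)
round 3: derive flow(a,b) via R1 from flow(a,c), flow(c,b)
round 3: derive flow(a,d) via R1 from flow(a,c), flow(c,d)
round 3: derive flow(c,g) via R1 from flow(c,a), flow(a,g)
round 3: derive flow(g,a) via R1 from flow(g,b), flow(b,a)
round 3: derive flow(g,g) via R1 from flow(g,b), flow(b,g)

yes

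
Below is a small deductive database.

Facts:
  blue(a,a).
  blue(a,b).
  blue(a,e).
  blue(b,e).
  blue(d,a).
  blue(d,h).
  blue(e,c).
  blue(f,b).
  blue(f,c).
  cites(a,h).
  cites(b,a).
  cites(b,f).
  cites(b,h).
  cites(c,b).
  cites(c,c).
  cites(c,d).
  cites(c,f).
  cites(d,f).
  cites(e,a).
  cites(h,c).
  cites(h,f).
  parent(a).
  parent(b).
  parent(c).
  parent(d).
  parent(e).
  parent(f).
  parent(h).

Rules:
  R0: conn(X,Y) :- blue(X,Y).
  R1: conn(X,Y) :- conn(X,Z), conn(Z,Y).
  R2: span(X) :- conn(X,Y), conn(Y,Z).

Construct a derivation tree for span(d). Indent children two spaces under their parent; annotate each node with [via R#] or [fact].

round 1: derive conn(a,a) via R0 from blue(a,a)
round 1: derive conn(a,b) via R0 from blue(a,b)
round 1: derive conn(a,e) via R0 from blue(a,e)
round 1: derive conn(b,e) via R0 from blue(b,e)
round 1: derive conn(d,a) via R0 from blue(d,a)
round 1: derive conn(d,h) via R0 from blue(d,h)
round 1: derive conn(e,c) via R0 from blue(e,c)
round 1: derive conn(f,b) via R0 from blue(f,b)
round 1: derive conn(f,c) via R0 from blue(f,c)
round 2: derive conn(a,c) via R1 from conn(a,e), conn(e,c)
round 2: derive conn(b,c) via R1 from conn(b,e), conn(e,c)
round 2: derive conn(d,b) via R1 from conn(d,a), conn(a,b)
round 2: derive conn(d,e) via R1 from conn(d,a), conn(a,e)
round 2: derive conn(f,e) via R1 from conn(f,b), conn(b,e)
round 2: derive span(a) via R2 from conn(a,a), conn(a,a)
round 2: derive span(b) via R2 from conn(b,e), conn(e,c)
round 2: derive span(d) via R2 from conn(d,a), conn(a,a)
round 2: derive span(f) via R2 from conn(f,b), conn(b,e)
round 3: derive conn(d,c) via R1 from conn(d,a), conn(a,c)

span(d)  [via R2]
  conn(d,a)  [via R0]
    blue(d,a)  [fact]
  conn(a,a)  [via R0]
    blue(a,a)  [fact]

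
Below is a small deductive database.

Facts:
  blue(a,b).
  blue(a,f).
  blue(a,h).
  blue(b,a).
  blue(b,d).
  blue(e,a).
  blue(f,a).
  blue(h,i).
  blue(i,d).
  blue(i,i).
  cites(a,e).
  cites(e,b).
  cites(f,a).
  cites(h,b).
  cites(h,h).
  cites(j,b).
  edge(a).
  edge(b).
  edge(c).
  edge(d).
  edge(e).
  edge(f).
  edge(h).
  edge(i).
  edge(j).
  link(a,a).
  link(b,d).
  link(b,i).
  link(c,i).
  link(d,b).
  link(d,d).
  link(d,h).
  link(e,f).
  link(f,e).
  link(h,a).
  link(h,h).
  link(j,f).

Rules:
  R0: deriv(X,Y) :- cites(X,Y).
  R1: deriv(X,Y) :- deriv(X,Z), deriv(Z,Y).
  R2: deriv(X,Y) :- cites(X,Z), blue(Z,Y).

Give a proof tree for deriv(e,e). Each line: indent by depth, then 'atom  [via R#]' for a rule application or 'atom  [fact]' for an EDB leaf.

round 1: derive deriv(a,e) via R0 from cites(a,e)
round 1: derive deriv(e,b) via R0 from cites(e,b)
round 1: derive deriv(f,a) via R0 from cites(f,a)
round 1: derive deriv(h,b) via R0 from cites(h,b)
round 1: derive deriv(h,h) via R0 from cites(h,h)
round 1: derive deriv(j,b) via R0 from cites(j,b)
round 1: derive deriv(a,a) via R2 from cites(a,e), blue(e,a)
round 1: derive deriv(e,a) via R2 from cites(e,b), blue(b,a)
round 1: derive deriv(e,d) via R2 from cites(e,b), blue(b,d)
round 1: derive deriv(f,b) via R2 from cites(f,a), blue(a,b)
round 1: derive deriv(f,f) via R2 from cites(f,a), blue(a,f)
round 1: derive deriv(f,h) via R2 from cites(f,a), blue(a,h)
round 1: derive deriv(h,a) via R2 from cites(h,b), blue(b,a)
round 1: derive deriv(h,d) via R2 from cites(h,b), blue(b,d)
round 1: derive deriv(h,i) via R2 from cites(h,h), blue(h,i)
round 1: derive deriv(j,a) via R2 from cites(j,b), blue(b,a)
round 1: derive deriv(j,d) via R2 from cites(j,b), blue(b,d)
round 2: derive deriv(a,b) via R1 from deriv(a,e), deriv(e,b)
round 2: derive deriv(a,d) via R1 from deriv(a,e), deriv(e,d)
round 2: derive deriv(e,e) via R1 from deriv(e,a), deriv(a,e)
round 2: derive deriv(f,d) via R1 from deriv(f,h), deriv(h,d)
round 2: derive deriv(f,e) via R1 from deriv(f,a), deriv(a,e)
round 2: derive deriv(f,i) via R1 from deriv(f,h), deriv(h,i)
round 2: derive deriv(h,e) via R1 from deriv(h,a), deriv(a,e)
round 2: derive deriv(j,e) via R1 from deriv(j,a), deriv(a,e)

deriv(e,e)  [via R1]
  deriv(e,a)  [via R2]
    cites(e,b)  [fact]
    blue(b,a)  [fact]
  deriv(a,e)  [via R0]
    cites(a,e)  [fact]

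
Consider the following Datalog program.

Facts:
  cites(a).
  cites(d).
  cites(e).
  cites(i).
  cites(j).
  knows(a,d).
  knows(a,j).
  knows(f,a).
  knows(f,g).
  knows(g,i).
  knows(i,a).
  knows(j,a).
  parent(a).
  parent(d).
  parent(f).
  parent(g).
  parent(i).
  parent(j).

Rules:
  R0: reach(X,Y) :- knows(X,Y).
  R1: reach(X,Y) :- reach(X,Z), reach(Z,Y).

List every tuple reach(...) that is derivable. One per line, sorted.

reach(a,a)
reach(a,d)
reach(a,j)
reach(f,a)
reach(f,d)
reach(f,g)
reach(f,i)
reach(f,j)
reach(g,a)
reach(g,d)
reach(g,i)
reach(g,j)
reach(i,a)
reach(i,d)
reach(i,j)
reach(j,a)
reach(j,d)
reach(j,j)

round 1: derive reach(a,d) via R0 from knows(a,d)
round 1: derive reach(a,j) via R0 from knows(a,j)
round 1: derive reach(f,a) via R0 from knows(f,a)
round 1: derive reach(f,g) via R0 from knows(f,g)
round 1: derive reach(g,i) via R0 from knows(g,i)
round 1: derive reach(i,a) via R0 from knows(i,a)
round 1: derive reach(j,a) via R0 from knows(j,a)
round 2: derive reach(a,a) via R1 from reach(a,j), reach(j,a)
round 2: derive reach(f,d) via R1 from reach(f,a), reach(a,d)
round 2: derive reach(f,i) via R1 from reach(f,g), reach(g,i)
round 2: derive reach(f,j) via R1 from reach(f,a), reach(a,j)
round 2: derive reach(g,a) via R1 from reach(g,i), reach(i,a)
round 2: derive reach(i,d) via R1 from reach(i,a), reach(a,d)
round 2: derive reach(i,j) via R1 from reach(i,a), reach(a,j)
round 2: derive reach(j,d) via R1 from reach(j,a), reach(a,d)
round 2: derive reach(j,j) via R1 from reach(j,a), reach(a,j)
round 3: derive reach(g,d) via R1 from reach(g,a), reach(a,d)
round 3: derive reach(g,j) via R1 from reach(g,a), reach(a,j)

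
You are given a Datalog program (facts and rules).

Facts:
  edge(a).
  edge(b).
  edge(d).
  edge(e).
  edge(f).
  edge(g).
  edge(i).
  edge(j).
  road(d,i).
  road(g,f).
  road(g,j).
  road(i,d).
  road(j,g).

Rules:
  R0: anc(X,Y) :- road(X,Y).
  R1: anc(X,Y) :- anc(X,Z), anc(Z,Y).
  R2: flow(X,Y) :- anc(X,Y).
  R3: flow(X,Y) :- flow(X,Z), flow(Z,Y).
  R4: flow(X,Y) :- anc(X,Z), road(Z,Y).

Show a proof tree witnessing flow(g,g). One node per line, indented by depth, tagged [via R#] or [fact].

round 1: derive anc(d,i) via R0 from road(d,i)
round 1: derive anc(g,f) via R0 from road(g,f)
round 1: derive anc(g,j) via R0 from road(g,j)
round 1: derive anc(i,d) via R0 from road(i,d)
round 1: derive anc(j,g) via R0 from road(j,g)
round 2: derive anc(d,d) via R1 from anc(d,i), anc(i,d)
round 2: derive anc(g,g) via R1 from anc(g,j), anc(j,g)
round 2: derive anc(i,i) via R1 from anc(i,d), anc(d,i)
round 2: derive anc(j,f) via R1 from anc(j,g), anc(g,f)
round 2: derive anc(j,j) via R1 from anc(j,g), anc(g,j)
round 2: derive flow(d,i) via R2 from anc(d,i)
round 2: derive flow(g,f) via R2 from anc(g,f)
round 2: derive flow(g,j) via R2 from anc(g,j)
round 2: derive flow(i,d) via R2 from anc(i,d)
round 2: derive flow(j,g) via R2 from anc(j,g)
round 2: derive flow(d,d) via R4 from anc(d,i), road(i,d)
round 2: derive flow(g,g) via R4 from anc(g,j), road(j,g)
round 2: derive flow(i,i) via R4 from anc(i,d), road(d,i)
round 2: derive flow(j,f) via R4 from anc(j,g), road(g,f)
round 2: derive flow(j,j) via R4 from anc(j,g), road(g,j)

flow(g,g)  [via R4]
  anc(g,j)  [via R0]
    road(g,j)  [fact]
  road(j,g)  [fact]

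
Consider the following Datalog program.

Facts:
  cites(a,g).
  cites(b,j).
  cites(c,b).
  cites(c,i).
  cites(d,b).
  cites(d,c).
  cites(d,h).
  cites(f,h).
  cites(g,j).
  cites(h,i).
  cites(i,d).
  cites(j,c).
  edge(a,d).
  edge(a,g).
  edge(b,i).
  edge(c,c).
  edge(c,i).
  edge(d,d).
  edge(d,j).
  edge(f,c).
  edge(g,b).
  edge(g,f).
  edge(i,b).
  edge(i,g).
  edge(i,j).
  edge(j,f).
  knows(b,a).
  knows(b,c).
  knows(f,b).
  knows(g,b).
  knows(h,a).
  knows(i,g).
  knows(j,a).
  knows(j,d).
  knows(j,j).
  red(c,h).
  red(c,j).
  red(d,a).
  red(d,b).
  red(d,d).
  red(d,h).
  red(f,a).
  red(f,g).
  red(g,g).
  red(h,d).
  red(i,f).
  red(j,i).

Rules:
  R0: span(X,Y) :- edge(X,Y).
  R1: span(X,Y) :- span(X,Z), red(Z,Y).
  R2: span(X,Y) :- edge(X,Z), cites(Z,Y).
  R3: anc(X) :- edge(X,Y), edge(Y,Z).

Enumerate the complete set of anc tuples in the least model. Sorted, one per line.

round 1: derive anc(a) via R3 from edge(a,d), edge(d,d)
round 1: derive anc(b) via R3 from edge(b,i), edge(i,b)
round 1: derive anc(c) via R3 from edge(c,c), edge(c,c)
round 1: derive anc(d) via R3 from edge(d,d), edge(d,d)
round 1: derive anc(f) via R3 from edge(f,c), edge(c,c)
round 1: derive anc(g) via R3 from edge(g,b), edge(b,i)
round 1: derive anc(i) via R3 from edge(i,b), edge(b,i)
round 1: derive anc(j) via R3 from edge(j,f), edge(f,c)

anc(a)
anc(b)
anc(c)
anc(d)
anc(f)
anc(g)
anc(i)
anc(j)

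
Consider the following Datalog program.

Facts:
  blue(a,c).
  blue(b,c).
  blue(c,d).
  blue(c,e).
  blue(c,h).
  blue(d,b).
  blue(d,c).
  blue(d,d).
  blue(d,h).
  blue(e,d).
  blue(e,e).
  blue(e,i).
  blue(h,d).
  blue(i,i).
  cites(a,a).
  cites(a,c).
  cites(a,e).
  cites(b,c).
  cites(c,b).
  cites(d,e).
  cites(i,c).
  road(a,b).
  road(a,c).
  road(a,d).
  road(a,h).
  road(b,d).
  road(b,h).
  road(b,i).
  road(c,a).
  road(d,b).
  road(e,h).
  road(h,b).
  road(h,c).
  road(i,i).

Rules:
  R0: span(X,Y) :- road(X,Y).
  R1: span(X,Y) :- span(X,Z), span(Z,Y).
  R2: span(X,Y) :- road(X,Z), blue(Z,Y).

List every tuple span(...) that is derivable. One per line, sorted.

round 1: derive span(a,b) via R0 from road(a,b)
round 1: derive span(a,c) via R0 from road(a,c)
round 1: derive span(a,d) via R0 from road(a,d)
round 1: derive span(a,h) via R0 from road(a,h)
round 1: derive span(b,d) via R0 from road(b,d)
round 1: derive span(b,h) via R0 from road(b,h)
round 1: derive span(b,i) via R0 from road(b,i)
round 1: derive span(c,a) via R0 from road(c,a)
round 1: derive span(d,b) via R0 from road(d,b)
round 1: derive span(e,h) via R0 from road(e,h)
round 1: derive span(h,b) via R0 from road(h,b)
round 1: derive span(h,c) via R0 from road(h,c)
round 1: derive span(i,i) via R0 from road(i,i)
round 1: derive span(a,e) via R2 from road(a,c), blue(c,e)
round 1: derive span(b,b) via R2 from road(b,d), blue(d,b)
round 1: derive span(b,c) via R2 from road(b,d), blue(d,c)
round 1: derive span(c,c) via R2 from road(c,a), blue(a,c)
round 1: derive span(d,c) via R2 from road(d,b), blue(b,c)
round 1: derive span(e,d) via R2 from road(e,h), blue(h,d)
round 1: derive span(h,d) via R2 from road(h,c), blue(c,d)
round 1: derive span(h,e) via R2 from road(h,c), blue(c,e)
round 1: derive span(h,h) via R2 from road(h,c), blue(c,h)
round 2: derive span(a,a) via R1 from span(a,c), span(c,a)
round 2: derive span(a,i) via R1 from span(a,b), span(b,i)
round 2: derive span(b,a) via R1 from span(b,c), span(c,a)
round 2: derive span(b,e) via R1 from span(b,h), span(h,e)
round 2: derive span(c,b) via R1 from span(c,a), span(a,b)
round 2: derive span(c,d) via R1 from span(c,a), span(a,d)
round 2: derive span(c,e) via R1 from span(c,a), span(a,e)
round 2: derive span(c,h) via R1 from span(c,a), span(a,h)
round 2: derive span(d,a) via R1 from span(d,c), span(c,a)
round 2: derive span(d,d) via R1 from span(d,b), span(b,d)
round 2: derive span(d,h) via R1 from span(d,b), span(b,h)
round 2: derive span(d,i) via R1 from span(d,b), span(b,i)
round 2: derive span(e,b) via R1 from span(e,d), span(d,b)
round 2: derive span(e,c) via R1 from span(e,d), span(d,c)
round 2: derive span(e,e) via R1 from span(e,h), span(h,e)
round 2: derive span(h,a) via R1 from span(h,c), span(c,a)
round 2: derive span(h,i) via R1 from span(h,b), span(b,i)
round 3: derive span(c,i) via R1 from span(c,a), span(a,i)
round 3: derive span(d,e) via R1 from span(d,a), span(a,e)
round 3: derive span(e,a) via R1 from span(e,b), span(b,a)
round 3: derive span(e,i) via R1 from span(e,b), span(b,i)

span(a,a)
span(a,b)
span(a,c)
span(a,d)
span(a,e)
span(a,h)
span(a,i)
span(b,a)
span(b,b)
span(b,c)
span(b,d)
span(b,e)
span(b,h)
span(b,i)
span(c,a)
span(c,b)
span(c,c)
span(c,d)
span(c,e)
span(c,h)
span(c,i)
span(d,a)
span(d,b)
span(d,c)
span(d,d)
span(d,e)
span(d,h)
span(d,i)
span(e,a)
span(e,b)
span(e,c)
span(e,d)
span(e,e)
span(e,h)
span(e,i)
span(h,a)
span(h,b)
span(h,c)
span(h,d)
span(h,e)
span(h,h)
span(h,i)
span(i,i)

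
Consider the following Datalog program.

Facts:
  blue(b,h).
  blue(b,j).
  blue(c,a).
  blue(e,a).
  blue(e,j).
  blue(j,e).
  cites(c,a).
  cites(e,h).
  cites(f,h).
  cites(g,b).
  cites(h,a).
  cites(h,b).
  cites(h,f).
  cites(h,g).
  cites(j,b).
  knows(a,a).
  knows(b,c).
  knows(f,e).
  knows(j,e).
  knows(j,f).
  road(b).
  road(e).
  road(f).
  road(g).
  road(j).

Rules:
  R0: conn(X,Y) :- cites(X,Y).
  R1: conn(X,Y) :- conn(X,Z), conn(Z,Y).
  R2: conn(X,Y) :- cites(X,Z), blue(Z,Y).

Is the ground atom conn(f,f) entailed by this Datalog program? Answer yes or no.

yes

round 1: derive conn(c,a) via R0 from cites(c,a)
round 1: derive conn(e,h) via R0 from cites(e,h)
round 1: derive conn(f,h) via R0 from cites(f,h)
round 1: derive conn(g,b) via R0 from cites(g,b)
round 1: derive conn(h,a) via R0 from cites(h,a)
round 1: derive conn(h,b) via R0 from cites(h,b)
round 1: derive conn(h,f) via R0 from cites(h,f)
round 1: derive conn(h,g) via R0 from cites(h,g)
round 1: derive conn(j,b) via R0 from cites(j,b)
round 1: derive conn(g,h) via R2 from cites(g,b), blue(b,h)
round 1: derive conn(g,j) via R2 from cites(g,b), blue(b,j)
round 1: derive conn(h,h) via R2 from cites(h,b), blue(b,h)
round 1: derive conn(h,j) via R2 from cites(h,b), blue(b,j)
round 1: derive conn(j,h) via R2 from cites(j,b), blue(b,h)
round 1: derive conn(j,j) via R2 from cites(j,b), blue(b,j)
round 2: derive conn(e,a) via R1 from conn(e,h), conn(h,a)
round 2: derive conn(e,b) via R1 from conn(e,h), conn(h,b)
round 2: derive conn(e,f) via R1 from conn(e,h), conn(h,f)
round 2: derive conn(e,g) via R1 from conn(e,h), conn(h,g)
round 2: derive conn(e,j) via R1 from conn(e,h), conn(h,j)
round 2: derive conn(f,a) via R1 from conn(f,h), conn(h,a)
round 2: derive conn(f,b) via R1 from conn(f,h), conn(h,b)
round 2: derive conn(f,f) via R1 from conn(f,h), conn(h,f)
round 2: derive conn(f,g) via R1 from conn(f,h), conn(h,g)
round 2: derive conn(f,j) via R1 from conn(f,h), conn(h,j)
round 2: derive conn(g,a) via R1 from conn(g,h), conn(h,a)
round 2: derive conn(g,f) via R1 from conn(g,h), conn(h,f)
round 2: derive conn(g,g) via R1 from conn(g,h), conn(h,g)
round 2: derive conn(j,a) via R1 from conn(j,h), conn(h,a)
round 2: derive conn(j,f) via R1 from conn(j,h), conn(h,f)
round 2: derive conn(j,g) via R1 from conn(j,h), conn(h,g)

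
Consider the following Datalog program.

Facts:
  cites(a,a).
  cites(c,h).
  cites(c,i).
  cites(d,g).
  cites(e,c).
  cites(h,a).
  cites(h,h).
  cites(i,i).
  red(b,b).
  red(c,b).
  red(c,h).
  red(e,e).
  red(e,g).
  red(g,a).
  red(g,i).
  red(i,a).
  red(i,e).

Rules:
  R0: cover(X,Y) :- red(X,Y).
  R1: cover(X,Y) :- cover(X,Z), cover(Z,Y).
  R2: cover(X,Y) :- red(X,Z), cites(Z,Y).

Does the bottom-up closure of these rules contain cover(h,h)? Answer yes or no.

no

round 1: derive cover(b,b) via R0 from red(b,b)
round 1: derive cover(c,b) via R0 from red(c,b)
round 1: derive cover(c,h) via R0 from red(c,h)
round 1: derive cover(e,e) via R0 from red(e,e)
round 1: derive cover(e,g) via R0 from red(e,g)
round 1: derive cover(g,a) via R0 from red(g,a)
round 1: derive cover(g,i) via R0 from red(g,i)
round 1: derive cover(i,a) via R0 from red(i,a)
round 1: derive cover(i,e) via R0 from red(i,e)
round 1: derive cover(c,a) via R2 from red(c,h), cites(h,a)
round 1: derive cover(e,c) via R2 from red(e,e), cites(e,c)
round 1: derive cover(i,c) via R2 from red(i,e), cites(e,c)
round 2: derive cover(e,a) via R1 from cover(e,c), cover(c,a)
round 2: derive cover(e,b) via R1 from cover(e,c), cover(c,b)
round 2: derive cover(e,h) via R1 from cover(e,c), cover(c,h)
round 2: derive cover(e,i) via R1 from cover(e,g), cover(g,i)
round 2: derive cover(g,c) via R1 from cover(g,i), cover(i,c)
round 2: derive cover(g,e) via R1 from cover(g,i), cover(i,e)
round 2: derive cover(i,b) via R1 from cover(i,c), cover(c,b)
round 2: derive cover(i,g) via R1 from cover(i,e), cover(e,g)
round 2: derive cover(i,h) via R1 from cover(i,c), cover(c,h)
round 3: derive cover(g,b) via R1 from cover(g,c), cover(c,b)
round 3: derive cover(g,g) via R1 from cover(g,e), cover(e,g)
round 3: derive cover(g,h) via R1 from cover(g,c), cover(c,h)
round 3: derive cover(i,i) via R1 from cover(i,e), cover(e,i)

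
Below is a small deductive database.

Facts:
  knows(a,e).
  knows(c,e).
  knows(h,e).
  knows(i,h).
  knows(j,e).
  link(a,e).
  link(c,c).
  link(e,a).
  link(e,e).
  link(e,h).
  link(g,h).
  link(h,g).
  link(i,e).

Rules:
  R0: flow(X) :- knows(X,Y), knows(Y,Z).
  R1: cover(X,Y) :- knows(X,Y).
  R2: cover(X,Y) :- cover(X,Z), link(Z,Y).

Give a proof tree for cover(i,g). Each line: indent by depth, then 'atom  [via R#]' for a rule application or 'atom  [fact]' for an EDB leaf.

round 1: derive cover(a,e) via R1 from knows(a,e)
round 1: derive cover(c,e) via R1 from knows(c,e)
round 1: derive cover(h,e) via R1 from knows(h,e)
round 1: derive cover(i,h) via R1 from knows(i,h)
round 1: derive cover(j,e) via R1 from knows(j,e)
round 2: derive cover(a,a) via R2 from cover(a,e), link(e,a)
round 2: derive cover(a,h) via R2 from cover(a,e), link(e,h)
round 2: derive cover(c,a) via R2 from cover(c,e), link(e,a)
round 2: derive cover(c,h) via R2 from cover(c,e), link(e,h)
round 2: derive cover(h,a) via R2 from cover(h,e), link(e,a)
round 2: derive cover(h,h) via R2 from cover(h,e), link(e,h)
round 2: derive cover(i,g) via R2 from cover(i,h), link(h,g)
round 2: derive cover(j,a) via R2 from cover(j,e), link(e,a)
round 2: derive cover(j,h) via R2 from cover(j,e), link(e,h)
round 3: derive cover(a,g) via R2 from cover(a,h), link(h,g)
round 3: derive cover(c,g) via R2 from cover(c,h), link(h,g)
round 3: derive cover(h,g) via R2 from cover(h,h), link(h,g)
round 3: derive cover(j,g) via R2 from cover(j,h), link(h,g)

cover(i,g)  [via R2]
  cover(i,h)  [via R1]
    knows(i,h)  [fact]
  link(h,g)  [fact]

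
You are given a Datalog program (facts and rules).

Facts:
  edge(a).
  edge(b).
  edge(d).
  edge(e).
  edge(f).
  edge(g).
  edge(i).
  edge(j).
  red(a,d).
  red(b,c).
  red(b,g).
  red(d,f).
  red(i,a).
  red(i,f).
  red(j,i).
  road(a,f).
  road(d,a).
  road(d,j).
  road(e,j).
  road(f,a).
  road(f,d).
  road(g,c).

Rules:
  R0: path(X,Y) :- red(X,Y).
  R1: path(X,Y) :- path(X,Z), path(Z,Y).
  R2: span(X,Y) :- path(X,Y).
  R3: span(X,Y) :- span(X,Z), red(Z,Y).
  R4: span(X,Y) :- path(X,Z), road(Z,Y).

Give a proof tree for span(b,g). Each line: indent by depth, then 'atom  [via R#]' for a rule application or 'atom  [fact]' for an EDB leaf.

span(b,g)  [via R2]
  path(b,g)  [via R0]
    red(b,g)  [fact]

round 1: derive path(a,d) via R0 from red(a,d)
round 1: derive path(b,c) via R0 from red(b,c)
round 1: derive path(b,g) via R0 from red(b,g)
round 1: derive path(d,f) via R0 from red(d,f)
round 1: derive path(i,a) via R0 from red(i,a)
round 1: derive path(i,f) via R0 from red(i,f)
round 1: derive path(j,i) via R0 from red(j,i)
round 2: derive path(a,f) via R1 from path(a,d), path(d,f)
round 2: derive path(i,d) via R1 from path(i,a), path(a,d)
round 2: derive path(j,a) via R1 from path(j,i), path(i,a)
round 2: derive path(j,f) via R1 from path(j,i), path(i,f)
round 2: derive span(a,d) via R2 from path(a,d)
round 2: derive span(b,c) via R2 from path(b,c)
round 2: derive span(b,g) via R2 from path(b,g)
round 2: derive span(d,f) via R2 from path(d,f)
round 2: derive span(i,a) via R2 from path(i,a)
round 2: derive span(i,f) via R2 from path(i,f)
round 2: derive span(j,i) via R2 from path(j,i)
round 2: derive span(a,a) via R4 from path(a,d), road(d,a)
round 2: derive span(a,j) via R4 from path(a,d), road(d,j)
round 2: derive span(d,a) via R4 from path(d,f), road(f,a)
round 2: derive span(d,d) via R4 from path(d,f), road(f,d)
round 2: derive span(i,d) via R4 from path(i,f), road(f,d)
round 3: derive path(j,d) via R1 from path(j,a), path(a,d)
round 3: derive span(a,f) via R2 from path(a,f)
round 3: derive span(j,a) via R2 from path(j,a)
round 3: derive span(j,f) via R2 from path(j,f)
round 3: derive span(a,i) via R3 from span(a,j), red(j,i)
round 3: derive span(i,j) via R4 from path(i,d), road(d,j)
round 3: derive span(j,d) via R4 from path(j,f), road(f,d)
round 4: derive span(i,i) via R3 from span(i,j), red(j,i)
round 4: derive span(j,j) via R4 from path(j,d), road(d,j)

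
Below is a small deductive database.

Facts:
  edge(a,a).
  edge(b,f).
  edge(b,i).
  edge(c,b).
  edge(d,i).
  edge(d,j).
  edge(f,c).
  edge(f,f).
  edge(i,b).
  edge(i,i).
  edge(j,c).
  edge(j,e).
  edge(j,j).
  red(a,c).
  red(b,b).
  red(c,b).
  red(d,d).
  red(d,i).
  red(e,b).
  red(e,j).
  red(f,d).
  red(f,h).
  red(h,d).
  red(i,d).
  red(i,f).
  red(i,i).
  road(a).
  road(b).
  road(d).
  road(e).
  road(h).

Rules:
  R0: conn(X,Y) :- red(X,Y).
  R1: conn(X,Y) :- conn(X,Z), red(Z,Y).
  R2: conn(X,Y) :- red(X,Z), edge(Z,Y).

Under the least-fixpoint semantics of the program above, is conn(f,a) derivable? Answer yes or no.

round 1: derive conn(a,c) via R0 from red(a,c)
round 1: derive conn(b,b) via R0 from red(b,b)
round 1: derive conn(c,b) via R0 from red(c,b)
round 1: derive conn(d,d) via R0 from red(d,d)
round 1: derive conn(d,i) via R0 from red(d,i)
round 1: derive conn(e,b) via R0 from red(e,b)
round 1: derive conn(e,j) via R0 from red(e,j)
round 1: derive conn(f,d) via R0 from red(f,d)
round 1: derive conn(f,h) via R0 from red(f,h)
round 1: derive conn(h,d) via R0 from red(h,d)
round 1: derive conn(i,d) via R0 from red(i,d)
round 1: derive conn(i,f) via R0 from red(i,f)
round 1: derive conn(i,i) via R0 from red(i,i)
round 1: derive conn(a,b) via R2 from red(a,c), edge(c,b)
round 1: derive conn(b,f) via R2 from red(b,b), edge(b,f)
round 1: derive conn(b,i) via R2 from red(b,b), edge(b,i)
round 1: derive conn(c,f) via R2 from red(c,b), edge(b,f)
round 1: derive conn(c,i) via R2 from red(c,b), edge(b,i)
round 1: derive conn(d,b) via R2 from red(d,i), edge(i,b)
round 1: derive conn(d,j) via R2 from red(d,d), edge(d,j)
round 1: derive conn(e,c) via R2 from red(e,j), edge(j,c)
round 1: derive conn(e,e) via R2 from red(e,j), edge(j,e)
round 1: derive conn(e,f) via R2 from red(e,b), edge(b,f)
round 1: derive conn(e,i) via R2 from red(e,b), edge(b,i)
round 1: derive conn(f,i) via R2 from red(f,d), edge(d,i)
round 1: derive conn(f,j) via R2 from red(f,d), edge(d,j)
round 1: derive conn(h,i) via R2 from red(h,d), edge(d,i)
round 1: derive conn(h,j) via R2 from red(h,d), edge(d,j)
round 1: derive conn(i,b) via R2 from red(i,i), edge(i,b)
round 1: derive conn(i,c) via R2 from red(i,f), edge(f,c)
round 1: derive conn(i,j) via R2 from red(i,d), edge(d,j)
round 2: derive conn(b,d) via R1 from conn(b,f), red(f,d)
round 2: derive conn(b,h) via R1 from conn(b,f), red(f,h)
round 2: derive conn(c,d) via R1 from conn(c,f), red(f,d)
round 2: derive conn(c,h) via R1 from conn(c,f), red(f,h)
round 2: derive conn(d,f) via R1 from conn(d,i), red(i,f)
round 2: derive conn(e,d) via R1 from conn(e,f), red(f,d)
round 2: derive conn(e,h) via R1 from conn(e,f), red(f,h)
round 2: derive conn(f,f) via R1 from conn(f,i), red(i,f)
round 2: derive conn(h,f) via R1 from conn(h,i), red(i,f)
round 2: derive conn(i,h) via R1 from conn(i,f), red(f,h)
round 3: derive conn(d,h) via R1 from conn(d,f), red(f,h)
round 3: derive conn(h,h) via R1 from conn(h,f), red(f,h)

no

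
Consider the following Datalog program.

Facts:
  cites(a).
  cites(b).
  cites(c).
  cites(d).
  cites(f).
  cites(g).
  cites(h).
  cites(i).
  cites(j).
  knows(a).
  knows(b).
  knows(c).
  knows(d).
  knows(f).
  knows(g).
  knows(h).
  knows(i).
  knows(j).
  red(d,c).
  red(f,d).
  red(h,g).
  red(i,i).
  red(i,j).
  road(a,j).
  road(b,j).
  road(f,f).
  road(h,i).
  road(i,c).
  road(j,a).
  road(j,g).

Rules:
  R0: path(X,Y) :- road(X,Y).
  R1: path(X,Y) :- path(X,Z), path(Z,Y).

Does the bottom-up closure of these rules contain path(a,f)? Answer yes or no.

round 1: derive path(a,j) via R0 from road(a,j)
round 1: derive path(b,j) via R0 from road(b,j)
round 1: derive path(f,f) via R0 from road(f,f)
round 1: derive path(h,i) via R0 from road(h,i)
round 1: derive path(i,c) via R0 from road(i,c)
round 1: derive path(j,a) via R0 from road(j,a)
round 1: derive path(j,g) via R0 from road(j,g)
round 2: derive path(a,a) via R1 from path(a,j), path(j,a)
round 2: derive path(a,g) via R1 from path(a,j), path(j,g)
round 2: derive path(b,a) via R1 from path(b,j), path(j,a)
round 2: derive path(b,g) via R1 from path(b,j), path(j,g)
round 2: derive path(h,c) via R1 from path(h,i), path(i,c)
round 2: derive path(j,j) via R1 from path(j,a), path(a,j)

no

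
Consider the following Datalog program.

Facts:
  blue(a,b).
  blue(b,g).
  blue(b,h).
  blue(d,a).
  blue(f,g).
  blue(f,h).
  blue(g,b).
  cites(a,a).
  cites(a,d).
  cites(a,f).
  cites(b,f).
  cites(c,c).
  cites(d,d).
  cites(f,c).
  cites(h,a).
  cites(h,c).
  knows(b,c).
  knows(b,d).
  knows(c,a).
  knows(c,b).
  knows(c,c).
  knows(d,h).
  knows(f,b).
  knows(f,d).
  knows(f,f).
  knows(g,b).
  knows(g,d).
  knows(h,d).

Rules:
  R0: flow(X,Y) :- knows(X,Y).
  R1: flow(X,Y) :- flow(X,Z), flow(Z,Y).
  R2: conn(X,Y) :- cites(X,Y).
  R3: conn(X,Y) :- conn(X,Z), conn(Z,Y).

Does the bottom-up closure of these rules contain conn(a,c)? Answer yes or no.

yes

round 1: derive conn(a,a) via R2 from cites(a,a)
round 1: derive conn(a,d) via R2 from cites(a,d)
round 1: derive conn(a,f) via R2 from cites(a,f)
round 1: derive conn(b,f) via R2 from cites(b,f)
round 1: derive conn(c,c) via R2 from cites(c,c)
round 1: derive conn(d,d) via R2 from cites(d,d)
round 1: derive conn(f,c) via R2 from cites(f,c)
round 1: derive conn(h,a) via R2 from cites(h,a)
round 1: derive conn(h,c) via R2 from cites(h,c)
round 2: derive conn(a,c) via R3 from conn(a,f), conn(f,c)
round 2: derive conn(b,c) via R3 from conn(b,f), conn(f,c)
round 2: derive conn(h,d) via R3 from conn(h,a), conn(a,d)
round 2: derive conn(h,f) via R3 from conn(h,a), conn(a,f)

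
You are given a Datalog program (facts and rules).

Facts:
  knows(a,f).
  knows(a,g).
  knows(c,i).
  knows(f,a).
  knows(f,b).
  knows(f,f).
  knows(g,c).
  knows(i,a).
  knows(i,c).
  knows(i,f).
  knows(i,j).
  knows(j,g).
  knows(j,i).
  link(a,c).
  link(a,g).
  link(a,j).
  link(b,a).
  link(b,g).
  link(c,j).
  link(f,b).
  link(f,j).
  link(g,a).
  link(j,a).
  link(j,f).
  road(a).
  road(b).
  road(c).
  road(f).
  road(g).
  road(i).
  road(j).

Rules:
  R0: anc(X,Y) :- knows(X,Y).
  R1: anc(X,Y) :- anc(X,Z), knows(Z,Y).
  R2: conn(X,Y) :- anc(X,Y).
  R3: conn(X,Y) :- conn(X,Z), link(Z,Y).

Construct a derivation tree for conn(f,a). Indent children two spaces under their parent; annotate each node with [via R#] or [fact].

round 1: derive anc(a,f) via R0 from knows(a,f)
round 1: derive anc(a,g) via R0 from knows(a,g)
round 1: derive anc(c,i) via R0 from knows(c,i)
round 1: derive anc(f,a) via R0 from knows(f,a)
round 1: derive anc(f,b) via R0 from knows(f,b)
round 1: derive anc(f,f) via R0 from knows(f,f)
round 1: derive anc(g,c) via R0 from knows(g,c)
round 1: derive anc(i,a) via R0 from knows(i,a)
round 1: derive anc(i,c) via R0 from knows(i,c)
round 1: derive anc(i,f) via R0 from knows(i,f)
round 1: derive anc(i,j) via R0 from knows(i,j)
round 1: derive anc(j,g) via R0 from knows(j,g)
round 1: derive anc(j,i) via R0 from knows(j,i)
round 2: derive anc(a,a) via R1 from anc(a,f), knows(f,a)
round 2: derive anc(a,b) via R1 from anc(a,f), knows(f,b)
round 2: derive anc(a,c) via R1 from anc(a,g), knows(g,c)
round 2: derive anc(c,a) via R1 from anc(c,i), knows(i,a)
round 2: derive anc(c,c) via R1 from anc(c,i), knows(i,c)
round 2: derive anc(c,f) via R1 from anc(c,i), knows(i,f)
round 2: derive anc(c,j) via R1 from anc(c,i), knows(i,j)
round 2: derive anc(f,g) via R1 from anc(f,a), knows(a,g)
round 2: derive anc(g,i) via R1 from anc(g,c), knows(c,i)
round 2: derive anc(i,b) via R1 from anc(i,f), knows(f,b)
round 2: derive anc(i,g) via R1 from anc(i,a), knows(a,g)
round 2: derive anc(i,i) via R1 from anc(i,c), knows(c,i)
round 2: derive anc(j,a) via R1 from anc(j,i), knows(i,a)
round 2: derive anc(j,c) via R1 from anc(j,g), knows(g,c)
round 2: derive anc(j,f) via R1 from anc(j,i), knows(i,f)
round 2: derive anc(j,j) via R1 from anc(j,i), knows(i,j)
round 2: derive conn(a,f) via R2 from anc(a,f)
round 2: derive conn(a,g) via R2 from anc(a,g)
round 2: derive conn(c,i) via R2 from anc(c,i)
round 2: derive conn(f,a) via R2 from anc(f,a)
round 2: derive conn(f,b) via R2 from anc(f,b)
round 2: derive conn(f,f) via R2 from anc(f,f)
round 2: derive conn(g,c) via R2 from anc(g,c)
round 2: derive conn(i,a) via R2 from anc(i,a)
round 2: derive conn(i,c) via R2 from anc(i,c)
round 2: derive conn(i,f) via R2 from anc(i,f)
round 2: derive conn(i,j) via R2 from anc(i,j)
round 2: derive conn(j,g) via R2 from anc(j,g)
round 2: derive conn(j,i) via R2 from anc(j,i)
round 3: derive anc(a,i) via R1 from anc(a,c), knows(c,i)
round 3: derive anc(c,b) via R1 from anc(c,f), knows(f,b)
round 3: derive anc(c,g) via R1 from anc(c,a), knows(a,g)
round 3: derive anc(f,c) via R1 from anc(f,g), knows(g,c)
round 3: derive anc(g,a) via R1 from anc(g,i), knows(i,a)
round 3: derive anc(g,f) via R1 from anc(g,i), knows(i,f)
round 3: derive anc(g,j) via R1 from anc(g,i), knows(i,j)
round 3: derive anc(j,b) via R1 from anc(j,f), knows(f,b)
round 3: derive conn(a,a) via R2 from anc(a,a)
round 3: derive conn(a,b) via R2 from anc(a,b)
round 3: derive conn(a,c) via R2 from anc(a,c)
round 3: derive conn(c,a) via R2 from anc(c,a)
round 3: derive conn(c,c) via R2 from anc(c,c)
round 3: derive conn(c,f) via R2 from anc(c,f)
round 3: derive conn(c,j) via R2 from anc(c,j)
round 3: derive conn(f,g) via R2 from anc(f,g)
round 3: derive conn(g,i) via R2 from anc(g,i)
round 3: derive conn(i,b) via R2 from anc(i,b)
round 3: derive conn(i,g) via R2 from anc(i,g)
round 3: derive conn(i,i) via R2 from anc(i,i)
round 3: derive conn(j,a) via R2 from anc(j,a)
round 3: derive conn(j,c) via R2 from anc(j,c)
round 3: derive conn(j,f) via R2 from anc(j,f)
round 3: derive conn(j,j) via R2 from anc(j,j)
round 3: derive conn(a,j) via R3 from conn(a,f), link(f,j)
round 3: derive conn(f,c) via R3 from conn(f,a), link(a,c)
round 3: derive conn(f,j) via R3 from conn(f,a), link(a,j)
round 3: derive conn(g,j) via R3 from conn(g,c), link(c,j)
round 4: derive anc(a,j) via R1 from anc(a,i), knows(i,j)
round 4: derive anc(f,i) via R1 from anc(f,c), knows(c,i)
round 4: derive anc(g,b) via R1 from anc(g,f), knows(f,b)
round 4: derive anc(g,g) via R1 from anc(g,a), knows(a,g)
round 4: derive conn(a,i) via R2 from anc(a,i)
round 4: derive conn(c,b) via R2 from anc(c,b)
round 4: derive conn(c,g) via R2 from anc(c,g)
round 4: derive conn(g,a) via R2 from anc(g,a)
round 4: derive conn(g,f) via R2 from anc(g,f)
round 4: derive conn(j,b) via R2 from anc(j,b)
round 5: derive anc(f,j) via R1 from anc(f,i), knows(i,j)
round 5: derive conn(f,i) via R2 from anc(f,i)
round 5: derive conn(g,b) via R2 from anc(g,b)
round 5: derive conn(g,g) via R2 from anc(g,g)

conn(f,a)  [via R2]
  anc(f,a)  [via R0]
    knows(f,a)  [fact]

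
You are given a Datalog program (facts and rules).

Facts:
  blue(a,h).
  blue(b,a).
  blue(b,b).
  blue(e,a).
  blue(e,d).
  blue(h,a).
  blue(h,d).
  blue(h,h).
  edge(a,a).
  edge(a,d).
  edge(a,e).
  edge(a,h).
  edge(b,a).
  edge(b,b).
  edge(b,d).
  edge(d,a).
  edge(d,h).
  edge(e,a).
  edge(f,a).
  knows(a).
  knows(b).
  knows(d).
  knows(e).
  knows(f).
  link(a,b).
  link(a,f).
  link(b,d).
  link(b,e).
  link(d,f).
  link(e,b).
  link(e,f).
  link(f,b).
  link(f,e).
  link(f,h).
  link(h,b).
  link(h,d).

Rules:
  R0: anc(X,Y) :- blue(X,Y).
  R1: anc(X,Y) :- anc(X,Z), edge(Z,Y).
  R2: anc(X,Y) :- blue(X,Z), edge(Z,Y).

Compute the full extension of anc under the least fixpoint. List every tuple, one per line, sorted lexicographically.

anc(a,h)
anc(b,a)
anc(b,b)
anc(b,d)
anc(b,e)
anc(b,h)
anc(e,a)
anc(e,d)
anc(e,e)
anc(e,h)
anc(h,a)
anc(h,d)
anc(h,e)
anc(h,h)

round 1: derive anc(a,h) via R0 from blue(a,h)
round 1: derive anc(b,a) via R0 from blue(b,a)
round 1: derive anc(b,b) via R0 from blue(b,b)
round 1: derive anc(e,a) via R0 from blue(e,a)
round 1: derive anc(e,d) via R0 from blue(e,d)
round 1: derive anc(h,a) via R0 from blue(h,a)
round 1: derive anc(h,d) via R0 from blue(h,d)
round 1: derive anc(h,h) via R0 from blue(h,h)
round 1: derive anc(b,d) via R2 from blue(b,a), edge(a,d)
round 1: derive anc(b,e) via R2 from blue(b,a), edge(a,e)
round 1: derive anc(b,h) via R2 from blue(b,a), edge(a,h)
round 1: derive anc(e,e) via R2 from blue(e,a), edge(a,e)
round 1: derive anc(e,h) via R2 from blue(e,a), edge(a,h)
round 1: derive anc(h,e) via R2 from blue(h,a), edge(a,e)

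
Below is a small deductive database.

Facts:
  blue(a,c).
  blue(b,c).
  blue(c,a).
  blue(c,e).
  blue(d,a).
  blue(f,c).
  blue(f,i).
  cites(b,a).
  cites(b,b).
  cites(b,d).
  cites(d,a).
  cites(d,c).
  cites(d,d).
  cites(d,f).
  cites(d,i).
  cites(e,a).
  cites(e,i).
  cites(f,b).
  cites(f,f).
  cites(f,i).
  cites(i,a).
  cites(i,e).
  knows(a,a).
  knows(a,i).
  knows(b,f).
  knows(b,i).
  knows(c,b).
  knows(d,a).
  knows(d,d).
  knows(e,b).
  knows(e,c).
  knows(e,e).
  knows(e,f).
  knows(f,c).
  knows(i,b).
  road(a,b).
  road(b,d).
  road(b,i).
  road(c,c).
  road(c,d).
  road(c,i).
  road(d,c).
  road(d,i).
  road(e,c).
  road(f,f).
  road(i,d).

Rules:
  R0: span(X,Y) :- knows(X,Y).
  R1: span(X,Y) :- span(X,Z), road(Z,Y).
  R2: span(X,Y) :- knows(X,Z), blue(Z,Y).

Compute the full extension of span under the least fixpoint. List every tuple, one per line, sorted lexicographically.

span(a,a)
span(a,b)
span(a,c)
span(a,d)
span(a,i)
span(b,c)
span(b,d)
span(b,f)
span(b,i)
span(c,b)
span(c,c)
span(c,d)
span(c,i)
span(d,a)
span(d,b)
span(d,c)
span(d,d)
span(d,i)
span(e,a)
span(e,b)
span(e,c)
span(e,d)
span(e,e)
span(e,f)
span(e,i)
span(f,a)
span(f,b)
span(f,c)
span(f,d)
span(f,e)
span(f,i)
span(i,b)
span(i,c)
span(i,d)
span(i,i)

round 1: derive span(a,a) via R0 from knows(a,a)
round 1: derive span(a,i) via R0 from knows(a,i)
round 1: derive span(b,f) via R0 from knows(b,f)
round 1: derive span(b,i) via R0 from knows(b,i)
round 1: derive span(c,b) via R0 from knows(c,b)
round 1: derive span(d,a) via R0 from knows(d,a)
round 1: derive span(d,d) via R0 from knows(d,d)
round 1: derive span(e,b) via R0 from knows(e,b)
round 1: derive span(e,c) via R0 from knows(e,c)
round 1: derive span(e,e) via R0 from knows(e,e)
round 1: derive span(e,f) via R0 from knows(e,f)
round 1: derive span(f,c) via R0 from knows(f,c)
round 1: derive span(i,b) via R0 from knows(i,b)
round 1: derive span(a,c) via R2 from knows(a,a), blue(a,c)
round 1: derive span(b,c) via R2 from knows(b,f), blue(f,c)
round 1: derive span(c,c) via R2 from knows(c,b), blue(b,c)
round 1: derive span(d,c) via R2 from knows(d,a), blue(a,c)
round 1: derive span(e,a) via R2 from knows(e,c), blue(c,a)
round 1: derive span(e,i) via R2 from knows(e,f), blue(f,i)
round 1: derive span(f,a) via R2 from knows(f,c), blue(c,a)
round 1: derive span(f,e) via R2 from knows(f,c), blue(c,e)
round 1: derive span(i,c) via R2 from knows(i,b), blue(b,c)
round 2: derive span(a,b) via R1 from span(a,a), road(a,b)
round 2: derive span(a,d) via R1 from span(a,c), road(c,d)
round 2: derive span(b,d) via R1 from span(b,c), road(c,d)
round 2: derive span(c,d) via R1 from span(c,b), road(b,d)
round 2: derive span(c,i) via R1 from span(c,b), road(b,i)
round 2: derive span(d,b) via R1 from span(d,a), road(a,b)
round 2: derive span(d,i) via R1 from span(d,c), road(c,i)
round 2: derive span(e,d) via R1 from span(e,b), road(b,d)
round 2: derive span(f,b) via R1 from span(f,a), road(a,b)
round 2: derive span(f,d) via R1 from span(f,c), road(c,d)
round 2: derive span(f,i) via R1 from span(f,c), road(c,i)
round 2: derive span(i,d) via R1 from span(i,b), road(b,d)
round 2: derive span(i,i) via R1 from span(i,b), road(b,i)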